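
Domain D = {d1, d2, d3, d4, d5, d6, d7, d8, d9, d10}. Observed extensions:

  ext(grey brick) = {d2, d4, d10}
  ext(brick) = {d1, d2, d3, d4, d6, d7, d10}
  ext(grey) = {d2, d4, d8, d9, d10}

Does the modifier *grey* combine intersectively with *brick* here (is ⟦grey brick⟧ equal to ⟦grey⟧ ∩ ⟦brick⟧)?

yes

⟦grey⟧ ∩ ⟦brick⟧ = {d2, d4, d8, d9, d10} ∩ {d1, d2, d3, d4, d6, d7, d10} = {d2, d4, d10}
Observed ⟦grey brick⟧ = {d2, d4, d10}.
These coincide, so the modifier is intersective here.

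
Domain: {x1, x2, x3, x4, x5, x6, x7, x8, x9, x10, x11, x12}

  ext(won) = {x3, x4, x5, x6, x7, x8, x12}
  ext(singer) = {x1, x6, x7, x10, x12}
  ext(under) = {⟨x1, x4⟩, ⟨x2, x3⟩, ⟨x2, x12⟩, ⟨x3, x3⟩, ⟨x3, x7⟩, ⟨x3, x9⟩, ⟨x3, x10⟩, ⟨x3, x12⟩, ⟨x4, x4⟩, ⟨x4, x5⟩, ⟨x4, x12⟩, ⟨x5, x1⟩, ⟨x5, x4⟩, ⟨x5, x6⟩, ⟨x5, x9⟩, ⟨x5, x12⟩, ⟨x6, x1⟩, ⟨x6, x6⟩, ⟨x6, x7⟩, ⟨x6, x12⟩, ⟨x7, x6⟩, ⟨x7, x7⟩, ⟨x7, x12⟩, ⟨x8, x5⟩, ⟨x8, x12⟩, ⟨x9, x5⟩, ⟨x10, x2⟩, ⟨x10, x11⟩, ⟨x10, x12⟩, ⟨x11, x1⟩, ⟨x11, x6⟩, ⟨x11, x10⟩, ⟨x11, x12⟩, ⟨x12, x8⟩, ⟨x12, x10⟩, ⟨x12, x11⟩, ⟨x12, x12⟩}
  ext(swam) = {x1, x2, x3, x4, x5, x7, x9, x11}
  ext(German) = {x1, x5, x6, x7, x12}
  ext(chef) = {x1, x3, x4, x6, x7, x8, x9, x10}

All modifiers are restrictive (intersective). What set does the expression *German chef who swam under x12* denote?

⟦who swam⟧ = ⟦swam⟧ = {x1, x2, x3, x4, x5, x7, x9, x11}
⟦under x12⟧ = {x : ⟨x, x12⟩ ∈ ⟦under⟧} = {x2, x3, x4, x5, x6, x7, x8, x10, x11, x12}
⟦chef⟧ = {x1, x3, x4, x6, x7, x8, x9, x10}
… ∩ ⟦who swam⟧ = {x1, x3, x4, x6, x7, x8, x9, x10} ∩ {x1, x2, x3, x4, x5, x7, x9, x11} = {x1, x3, x4, x7, x9}
… ∩ ⟦under x12⟧ = {x1, x3, x4, x7, x9} ∩ {x2, x3, x4, x5, x6, x7, x8, x10, x11, x12} = {x3, x4, x7}
… ∩ ⟦German⟧ = {x3, x4, x7} ∩ {x1, x5, x6, x7, x12} = {x7}
So ⟦German chef who swam under x12⟧ = {x7}.

{x7}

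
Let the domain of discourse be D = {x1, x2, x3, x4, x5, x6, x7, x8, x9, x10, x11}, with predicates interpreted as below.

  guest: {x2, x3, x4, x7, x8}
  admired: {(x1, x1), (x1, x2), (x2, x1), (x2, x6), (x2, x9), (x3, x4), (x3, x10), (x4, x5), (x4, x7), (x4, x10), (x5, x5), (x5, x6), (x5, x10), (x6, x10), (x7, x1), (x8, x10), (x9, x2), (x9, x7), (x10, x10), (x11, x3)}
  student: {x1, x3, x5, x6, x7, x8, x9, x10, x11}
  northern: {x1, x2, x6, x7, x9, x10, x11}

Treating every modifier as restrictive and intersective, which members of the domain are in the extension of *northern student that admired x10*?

⟦that admired x10⟧ = {x : ⟨x, x10⟩ ∈ ⟦admired⟧} = {x3, x4, x5, x6, x8, x10}
⟦student⟧ = {x1, x3, x5, x6, x7, x8, x9, x10, x11}
… ∩ ⟦that admired x10⟧ = {x1, x3, x5, x6, x7, x8, x9, x10, x11} ∩ {x3, x4, x5, x6, x8, x10} = {x3, x5, x6, x8, x10}
… ∩ ⟦northern⟧ = {x3, x5, x6, x8, x10} ∩ {x1, x2, x6, x7, x9, x10, x11} = {x6, x10}
So ⟦northern student that admired x10⟧ = {x6, x10}.

{x6, x10}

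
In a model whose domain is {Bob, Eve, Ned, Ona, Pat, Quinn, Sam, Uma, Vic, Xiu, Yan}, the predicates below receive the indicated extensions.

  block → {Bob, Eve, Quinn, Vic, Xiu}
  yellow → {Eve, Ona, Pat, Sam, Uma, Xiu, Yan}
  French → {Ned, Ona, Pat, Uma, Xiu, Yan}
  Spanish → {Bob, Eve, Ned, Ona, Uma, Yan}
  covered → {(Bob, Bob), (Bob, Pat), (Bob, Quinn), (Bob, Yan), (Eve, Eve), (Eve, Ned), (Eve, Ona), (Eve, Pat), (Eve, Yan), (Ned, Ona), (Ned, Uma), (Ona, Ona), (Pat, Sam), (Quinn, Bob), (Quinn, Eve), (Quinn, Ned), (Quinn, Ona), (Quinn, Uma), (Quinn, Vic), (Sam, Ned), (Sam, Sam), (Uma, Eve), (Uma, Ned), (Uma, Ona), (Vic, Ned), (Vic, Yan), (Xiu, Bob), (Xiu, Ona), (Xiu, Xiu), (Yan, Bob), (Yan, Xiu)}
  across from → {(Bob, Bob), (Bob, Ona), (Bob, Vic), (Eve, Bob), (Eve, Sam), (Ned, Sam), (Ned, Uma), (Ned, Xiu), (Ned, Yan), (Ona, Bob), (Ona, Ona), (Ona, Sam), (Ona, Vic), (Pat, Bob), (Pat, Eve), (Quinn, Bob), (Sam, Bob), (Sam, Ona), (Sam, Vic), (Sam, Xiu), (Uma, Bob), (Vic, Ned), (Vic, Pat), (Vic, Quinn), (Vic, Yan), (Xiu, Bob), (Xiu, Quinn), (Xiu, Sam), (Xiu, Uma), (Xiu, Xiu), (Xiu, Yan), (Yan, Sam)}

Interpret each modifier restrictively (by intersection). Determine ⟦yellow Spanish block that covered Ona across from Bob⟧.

⟦that covered Ona⟧ = {x : ⟨x, Ona⟩ ∈ ⟦covered⟧} = {Eve, Ned, Ona, Quinn, Uma, Xiu}
⟦across from Bob⟧ = {x : ⟨x, Bob⟩ ∈ ⟦across from⟧} = {Bob, Eve, Ona, Pat, Quinn, Sam, Uma, Xiu}
⟦block⟧ = {Bob, Eve, Quinn, Vic, Xiu}
… ∩ ⟦that covered Ona⟧ = {Bob, Eve, Quinn, Vic, Xiu} ∩ {Eve, Ned, Ona, Quinn, Uma, Xiu} = {Eve, Quinn, Xiu}
… ∩ ⟦across from Bob⟧ = {Eve, Quinn, Xiu} ∩ {Bob, Eve, Ona, Pat, Quinn, Sam, Uma, Xiu} = {Eve, Quinn, Xiu}
… ∩ ⟦yellow⟧ = {Eve, Quinn, Xiu} ∩ {Eve, Ona, Pat, Sam, Uma, Xiu, Yan} = {Eve, Xiu}
… ∩ ⟦Spanish⟧ = {Eve, Xiu} ∩ {Bob, Eve, Ned, Ona, Uma, Yan} = {Eve}
So ⟦yellow Spanish block that covered Ona across from Bob⟧ = {Eve}.

{Eve}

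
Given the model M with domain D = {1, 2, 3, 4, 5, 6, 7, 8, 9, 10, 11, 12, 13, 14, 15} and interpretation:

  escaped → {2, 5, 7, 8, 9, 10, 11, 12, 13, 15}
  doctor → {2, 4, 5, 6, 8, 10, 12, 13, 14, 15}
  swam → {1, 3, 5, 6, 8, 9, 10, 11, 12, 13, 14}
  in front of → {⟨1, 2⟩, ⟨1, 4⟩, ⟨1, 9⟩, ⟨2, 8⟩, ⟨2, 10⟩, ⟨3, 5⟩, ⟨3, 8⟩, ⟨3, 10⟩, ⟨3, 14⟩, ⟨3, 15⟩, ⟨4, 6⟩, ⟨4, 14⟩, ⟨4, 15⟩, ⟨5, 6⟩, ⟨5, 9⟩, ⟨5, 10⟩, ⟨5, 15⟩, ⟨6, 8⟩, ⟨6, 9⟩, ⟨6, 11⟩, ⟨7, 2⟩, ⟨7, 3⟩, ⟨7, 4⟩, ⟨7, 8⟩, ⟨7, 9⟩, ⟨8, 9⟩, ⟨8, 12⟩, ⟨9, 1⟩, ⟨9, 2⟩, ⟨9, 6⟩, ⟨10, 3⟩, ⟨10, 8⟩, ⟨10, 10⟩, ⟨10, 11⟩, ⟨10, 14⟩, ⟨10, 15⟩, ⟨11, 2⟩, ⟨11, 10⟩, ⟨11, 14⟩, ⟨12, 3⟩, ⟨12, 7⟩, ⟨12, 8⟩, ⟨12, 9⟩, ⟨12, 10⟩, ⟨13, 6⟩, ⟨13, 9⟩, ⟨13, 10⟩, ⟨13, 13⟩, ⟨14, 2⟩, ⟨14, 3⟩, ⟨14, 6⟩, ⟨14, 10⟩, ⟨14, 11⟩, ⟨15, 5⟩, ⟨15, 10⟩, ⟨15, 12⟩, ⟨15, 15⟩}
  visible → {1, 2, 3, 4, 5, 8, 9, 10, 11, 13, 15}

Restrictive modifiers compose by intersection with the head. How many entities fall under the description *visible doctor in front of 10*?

5

⟦in front of 10⟧ = {x : ⟨x, 10⟩ ∈ ⟦in front of⟧} = {2, 3, 5, 10, 11, 12, 13, 14, 15}
⟦doctor⟧ = {2, 4, 5, 6, 8, 10, 12, 13, 14, 15}
… ∩ ⟦in front of 10⟧ = {2, 4, 5, 6, 8, 10, 12, 13, 14, 15} ∩ {2, 3, 5, 10, 11, 12, 13, 14, 15} = {2, 5, 10, 12, 13, 14, 15}
… ∩ ⟦visible⟧ = {2, 5, 10, 12, 13, 14, 15} ∩ {1, 2, 3, 4, 5, 8, 9, 10, 11, 13, 15} = {2, 5, 10, 13, 15}
⟦visible doctor in front of 10⟧ = {2, 5, 10, 13, 15}, so the cardinality is 5.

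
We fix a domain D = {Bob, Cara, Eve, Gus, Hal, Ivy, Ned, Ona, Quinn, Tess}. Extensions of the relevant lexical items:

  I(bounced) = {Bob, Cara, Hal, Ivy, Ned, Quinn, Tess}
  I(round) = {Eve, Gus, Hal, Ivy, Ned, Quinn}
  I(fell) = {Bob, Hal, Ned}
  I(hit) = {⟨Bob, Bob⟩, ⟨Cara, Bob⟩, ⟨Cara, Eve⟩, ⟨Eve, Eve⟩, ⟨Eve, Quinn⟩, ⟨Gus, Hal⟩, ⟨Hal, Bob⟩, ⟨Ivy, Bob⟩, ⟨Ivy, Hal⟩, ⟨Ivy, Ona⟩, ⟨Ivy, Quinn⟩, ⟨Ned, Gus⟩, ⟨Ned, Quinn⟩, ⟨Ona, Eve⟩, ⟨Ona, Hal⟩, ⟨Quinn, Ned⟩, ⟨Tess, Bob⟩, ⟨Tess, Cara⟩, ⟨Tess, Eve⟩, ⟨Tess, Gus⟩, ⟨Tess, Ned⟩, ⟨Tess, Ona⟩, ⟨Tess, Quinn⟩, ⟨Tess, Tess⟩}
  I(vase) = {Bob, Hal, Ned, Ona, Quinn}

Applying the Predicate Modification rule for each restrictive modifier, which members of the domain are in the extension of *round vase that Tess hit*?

⟦that Tess hit⟧ = {x : ⟨Tess, x⟩ ∈ ⟦hit⟧} = {Bob, Cara, Eve, Gus, Ned, Ona, Quinn, Tess}
⟦vase⟧ = {Bob, Hal, Ned, Ona, Quinn}
… ∩ ⟦that Tess hit⟧ = {Bob, Hal, Ned, Ona, Quinn} ∩ {Bob, Cara, Eve, Gus, Ned, Ona, Quinn, Tess} = {Bob, Ned, Ona, Quinn}
… ∩ ⟦round⟧ = {Bob, Ned, Ona, Quinn} ∩ {Eve, Gus, Hal, Ivy, Ned, Quinn} = {Ned, Quinn}
So ⟦round vase that Tess hit⟧ = {Ned, Quinn}.

{Ned, Quinn}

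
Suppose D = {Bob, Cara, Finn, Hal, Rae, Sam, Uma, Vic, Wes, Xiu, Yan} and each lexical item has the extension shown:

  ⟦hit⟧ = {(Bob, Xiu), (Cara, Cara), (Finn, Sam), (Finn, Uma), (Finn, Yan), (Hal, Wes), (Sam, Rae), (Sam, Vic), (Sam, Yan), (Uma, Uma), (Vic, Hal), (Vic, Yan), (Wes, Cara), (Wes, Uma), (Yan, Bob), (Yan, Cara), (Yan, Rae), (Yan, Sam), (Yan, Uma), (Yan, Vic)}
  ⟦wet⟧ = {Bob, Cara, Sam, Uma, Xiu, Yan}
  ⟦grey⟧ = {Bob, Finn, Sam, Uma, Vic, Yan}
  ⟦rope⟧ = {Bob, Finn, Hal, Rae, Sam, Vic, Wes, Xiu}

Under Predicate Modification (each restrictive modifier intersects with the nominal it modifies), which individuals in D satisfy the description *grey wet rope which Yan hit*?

{Bob, Sam}

⟦which Yan hit⟧ = {x : ⟨Yan, x⟩ ∈ ⟦hit⟧} = {Bob, Cara, Rae, Sam, Uma, Vic}
⟦rope⟧ = {Bob, Finn, Hal, Rae, Sam, Vic, Wes, Xiu}
… ∩ ⟦which Yan hit⟧ = {Bob, Finn, Hal, Rae, Sam, Vic, Wes, Xiu} ∩ {Bob, Cara, Rae, Sam, Uma, Vic} = {Bob, Rae, Sam, Vic}
… ∩ ⟦grey⟧ = {Bob, Rae, Sam, Vic} ∩ {Bob, Finn, Sam, Uma, Vic, Yan} = {Bob, Sam, Vic}
… ∩ ⟦wet⟧ = {Bob, Sam, Vic} ∩ {Bob, Cara, Sam, Uma, Xiu, Yan} = {Bob, Sam}
So ⟦grey wet rope which Yan hit⟧ = {Bob, Sam}.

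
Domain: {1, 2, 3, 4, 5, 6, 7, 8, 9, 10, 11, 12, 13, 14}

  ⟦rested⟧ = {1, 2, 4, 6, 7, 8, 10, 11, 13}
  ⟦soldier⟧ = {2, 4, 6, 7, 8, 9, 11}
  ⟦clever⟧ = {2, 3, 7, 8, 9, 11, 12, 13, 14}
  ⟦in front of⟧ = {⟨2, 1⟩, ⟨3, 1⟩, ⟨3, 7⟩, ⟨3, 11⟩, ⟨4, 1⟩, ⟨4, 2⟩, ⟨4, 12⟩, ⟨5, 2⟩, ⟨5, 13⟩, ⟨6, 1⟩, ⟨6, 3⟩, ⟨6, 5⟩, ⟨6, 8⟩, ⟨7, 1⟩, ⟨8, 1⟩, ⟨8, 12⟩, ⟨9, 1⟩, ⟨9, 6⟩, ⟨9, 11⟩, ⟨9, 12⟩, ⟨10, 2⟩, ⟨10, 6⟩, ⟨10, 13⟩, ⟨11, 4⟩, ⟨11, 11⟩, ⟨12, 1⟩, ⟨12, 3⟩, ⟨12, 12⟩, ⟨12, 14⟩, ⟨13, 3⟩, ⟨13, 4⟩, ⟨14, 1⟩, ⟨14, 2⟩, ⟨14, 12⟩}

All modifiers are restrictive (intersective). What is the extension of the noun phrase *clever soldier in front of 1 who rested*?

{2, 7, 8}

⟦in front of 1⟧ = {x : ⟨x, 1⟩ ∈ ⟦in front of⟧} = {2, 3, 4, 6, 7, 8, 9, 12, 14}
⟦who rested⟧ = ⟦rested⟧ = {1, 2, 4, 6, 7, 8, 10, 11, 13}
⟦soldier⟧ = {2, 4, 6, 7, 8, 9, 11}
… ∩ ⟦in front of 1⟧ = {2, 4, 6, 7, 8, 9, 11} ∩ {2, 3, 4, 6, 7, 8, 9, 12, 14} = {2, 4, 6, 7, 8, 9}
… ∩ ⟦who rested⟧ = {2, 4, 6, 7, 8, 9} ∩ {1, 2, 4, 6, 7, 8, 10, 11, 13} = {2, 4, 6, 7, 8}
… ∩ ⟦clever⟧ = {2, 4, 6, 7, 8} ∩ {2, 3, 7, 8, 9, 11, 12, 13, 14} = {2, 7, 8}
So ⟦clever soldier in front of 1 who rested⟧ = {2, 7, 8}.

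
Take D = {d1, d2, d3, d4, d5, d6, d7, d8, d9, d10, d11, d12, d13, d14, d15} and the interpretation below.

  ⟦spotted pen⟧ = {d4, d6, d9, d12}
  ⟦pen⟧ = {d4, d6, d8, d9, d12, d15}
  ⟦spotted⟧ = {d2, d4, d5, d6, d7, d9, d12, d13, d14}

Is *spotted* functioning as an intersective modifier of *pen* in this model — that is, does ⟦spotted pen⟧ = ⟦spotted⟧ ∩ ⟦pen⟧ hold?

yes

⟦spotted⟧ ∩ ⟦pen⟧ = {d2, d4, d5, d6, d7, d9, d12, d13, d14} ∩ {d4, d6, d8, d9, d12, d15} = {d4, d6, d9, d12}
Observed ⟦spotted pen⟧ = {d4, d6, d9, d12}.
These coincide, so the modifier is intersective here.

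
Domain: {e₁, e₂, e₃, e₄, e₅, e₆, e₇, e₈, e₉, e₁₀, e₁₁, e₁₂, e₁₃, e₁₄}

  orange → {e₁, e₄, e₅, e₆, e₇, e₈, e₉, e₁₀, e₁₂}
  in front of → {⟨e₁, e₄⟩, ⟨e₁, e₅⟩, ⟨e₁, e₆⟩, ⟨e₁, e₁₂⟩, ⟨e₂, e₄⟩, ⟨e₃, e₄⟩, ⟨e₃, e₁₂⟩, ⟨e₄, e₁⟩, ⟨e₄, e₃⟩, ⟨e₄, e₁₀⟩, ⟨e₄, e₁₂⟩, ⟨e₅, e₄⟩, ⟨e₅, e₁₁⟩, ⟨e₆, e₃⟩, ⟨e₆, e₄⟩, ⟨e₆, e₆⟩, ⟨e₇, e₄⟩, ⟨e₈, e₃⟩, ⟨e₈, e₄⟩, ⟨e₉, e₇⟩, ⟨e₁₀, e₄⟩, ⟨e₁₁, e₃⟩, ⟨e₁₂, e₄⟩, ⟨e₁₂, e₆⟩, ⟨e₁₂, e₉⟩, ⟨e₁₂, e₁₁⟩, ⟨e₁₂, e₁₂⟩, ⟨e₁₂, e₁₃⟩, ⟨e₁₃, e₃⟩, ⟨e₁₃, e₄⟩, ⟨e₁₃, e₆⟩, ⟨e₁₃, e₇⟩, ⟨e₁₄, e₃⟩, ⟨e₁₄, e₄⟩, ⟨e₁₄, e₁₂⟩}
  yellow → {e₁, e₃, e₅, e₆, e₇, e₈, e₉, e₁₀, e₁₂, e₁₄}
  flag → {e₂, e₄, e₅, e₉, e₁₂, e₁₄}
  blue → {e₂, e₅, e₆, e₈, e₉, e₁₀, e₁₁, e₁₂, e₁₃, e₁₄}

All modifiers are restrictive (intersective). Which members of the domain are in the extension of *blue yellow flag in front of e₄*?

{e₅, e₁₂, e₁₄}

⟦in front of e₄⟧ = {x : ⟨x, e₄⟩ ∈ ⟦in front of⟧} = {e₁, e₂, e₃, e₅, e₆, e₇, e₈, e₁₀, e₁₂, e₁₃, e₁₄}
⟦flag⟧ = {e₂, e₄, e₅, e₉, e₁₂, e₁₄}
… ∩ ⟦in front of e₄⟧ = {e₂, e₄, e₅, e₉, e₁₂, e₁₄} ∩ {e₁, e₂, e₃, e₅, e₆, e₇, e₈, e₁₀, e₁₂, e₁₃, e₁₄} = {e₂, e₅, e₁₂, e₁₄}
… ∩ ⟦blue⟧ = {e₂, e₅, e₁₂, e₁₄} ∩ {e₂, e₅, e₆, e₈, e₉, e₁₀, e₁₁, e₁₂, e₁₃, e₁₄} = {e₂, e₅, e₁₂, e₁₄}
… ∩ ⟦yellow⟧ = {e₂, e₅, e₁₂, e₁₄} ∩ {e₁, e₃, e₅, e₆, e₇, e₈, e₉, e₁₀, e₁₂, e₁₄} = {e₅, e₁₂, e₁₄}
So ⟦blue yellow flag in front of e₄⟧ = {e₅, e₁₂, e₁₄}.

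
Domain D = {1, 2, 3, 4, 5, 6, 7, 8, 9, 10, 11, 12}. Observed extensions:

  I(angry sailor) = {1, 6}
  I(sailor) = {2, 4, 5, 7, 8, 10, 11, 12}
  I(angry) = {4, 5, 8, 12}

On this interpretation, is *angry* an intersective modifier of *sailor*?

no

⟦angry⟧ ∩ ⟦sailor⟧ = {4, 5, 8, 12} ∩ {2, 4, 5, 7, 8, 10, 11, 12} = {4, 5, 8, 12}
Observed ⟦angry sailor⟧ = {1, 6}.
These differ, so the modifier is not intersective in this model.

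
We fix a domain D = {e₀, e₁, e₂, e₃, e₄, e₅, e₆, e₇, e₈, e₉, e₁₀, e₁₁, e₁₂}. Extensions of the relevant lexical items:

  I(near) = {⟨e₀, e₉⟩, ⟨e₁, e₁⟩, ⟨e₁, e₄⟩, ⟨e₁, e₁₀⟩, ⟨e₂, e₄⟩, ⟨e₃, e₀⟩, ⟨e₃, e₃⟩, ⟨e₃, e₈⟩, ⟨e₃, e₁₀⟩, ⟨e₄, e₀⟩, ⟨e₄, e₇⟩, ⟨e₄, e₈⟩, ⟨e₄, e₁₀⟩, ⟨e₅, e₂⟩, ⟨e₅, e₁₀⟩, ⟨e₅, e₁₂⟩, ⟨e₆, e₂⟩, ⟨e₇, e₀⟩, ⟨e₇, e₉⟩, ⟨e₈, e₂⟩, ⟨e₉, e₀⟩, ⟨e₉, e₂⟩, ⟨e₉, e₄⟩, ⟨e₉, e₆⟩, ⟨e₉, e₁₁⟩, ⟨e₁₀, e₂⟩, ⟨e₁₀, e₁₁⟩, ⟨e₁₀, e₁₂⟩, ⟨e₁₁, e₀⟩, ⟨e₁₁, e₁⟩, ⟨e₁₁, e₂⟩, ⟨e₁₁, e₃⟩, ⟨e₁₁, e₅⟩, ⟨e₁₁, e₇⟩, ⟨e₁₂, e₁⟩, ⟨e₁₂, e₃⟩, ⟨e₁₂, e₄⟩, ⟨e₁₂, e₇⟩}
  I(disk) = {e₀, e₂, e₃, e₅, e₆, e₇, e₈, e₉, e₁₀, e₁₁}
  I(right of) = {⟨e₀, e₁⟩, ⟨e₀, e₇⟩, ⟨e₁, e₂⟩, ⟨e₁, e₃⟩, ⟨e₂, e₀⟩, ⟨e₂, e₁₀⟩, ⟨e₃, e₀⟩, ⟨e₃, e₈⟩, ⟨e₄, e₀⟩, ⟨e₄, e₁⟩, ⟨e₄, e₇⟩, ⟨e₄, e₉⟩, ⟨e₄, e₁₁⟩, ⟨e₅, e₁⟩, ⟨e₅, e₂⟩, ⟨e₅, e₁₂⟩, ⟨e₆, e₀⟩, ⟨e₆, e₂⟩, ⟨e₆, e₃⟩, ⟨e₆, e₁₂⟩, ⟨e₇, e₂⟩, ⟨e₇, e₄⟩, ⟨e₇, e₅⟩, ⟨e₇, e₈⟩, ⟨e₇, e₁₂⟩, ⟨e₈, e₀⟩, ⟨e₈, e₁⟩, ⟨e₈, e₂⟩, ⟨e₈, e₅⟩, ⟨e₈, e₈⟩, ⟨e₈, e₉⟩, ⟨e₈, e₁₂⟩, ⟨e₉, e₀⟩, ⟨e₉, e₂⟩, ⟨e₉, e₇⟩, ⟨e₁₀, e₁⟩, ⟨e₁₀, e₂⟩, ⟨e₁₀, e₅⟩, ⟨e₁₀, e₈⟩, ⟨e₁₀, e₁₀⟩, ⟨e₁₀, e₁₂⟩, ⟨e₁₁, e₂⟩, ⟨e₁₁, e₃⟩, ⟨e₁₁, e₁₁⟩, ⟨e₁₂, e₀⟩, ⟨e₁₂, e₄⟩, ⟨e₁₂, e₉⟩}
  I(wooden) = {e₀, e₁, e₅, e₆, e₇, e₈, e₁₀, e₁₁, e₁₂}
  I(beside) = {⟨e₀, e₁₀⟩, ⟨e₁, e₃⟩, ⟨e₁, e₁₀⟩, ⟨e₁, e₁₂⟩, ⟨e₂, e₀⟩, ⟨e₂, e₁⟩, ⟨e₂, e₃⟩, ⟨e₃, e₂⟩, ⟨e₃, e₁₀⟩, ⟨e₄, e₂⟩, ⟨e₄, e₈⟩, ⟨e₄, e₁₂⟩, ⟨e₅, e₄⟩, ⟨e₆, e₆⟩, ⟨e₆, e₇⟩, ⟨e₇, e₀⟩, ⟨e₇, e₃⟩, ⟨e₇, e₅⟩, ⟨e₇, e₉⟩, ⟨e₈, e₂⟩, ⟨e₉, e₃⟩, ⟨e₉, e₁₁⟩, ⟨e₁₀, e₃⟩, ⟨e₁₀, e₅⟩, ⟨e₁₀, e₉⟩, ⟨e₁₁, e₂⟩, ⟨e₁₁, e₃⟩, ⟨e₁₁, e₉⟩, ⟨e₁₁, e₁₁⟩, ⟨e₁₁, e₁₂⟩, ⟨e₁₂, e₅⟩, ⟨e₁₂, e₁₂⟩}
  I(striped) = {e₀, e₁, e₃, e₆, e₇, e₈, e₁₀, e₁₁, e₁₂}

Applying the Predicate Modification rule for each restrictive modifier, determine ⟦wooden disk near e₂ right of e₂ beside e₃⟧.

⟦near e₂⟧ = {x : ⟨x, e₂⟩ ∈ ⟦near⟧} = {e₅, e₆, e₈, e₉, e₁₀, e₁₁}
⟦right of e₂⟧ = {x : ⟨x, e₂⟩ ∈ ⟦right of⟧} = {e₁, e₅, e₆, e₇, e₈, e₉, e₁₀, e₁₁}
⟦beside e₃⟧ = {x : ⟨x, e₃⟩ ∈ ⟦beside⟧} = {e₁, e₂, e₇, e₉, e₁₀, e₁₁}
⟦disk⟧ = {e₀, e₂, e₃, e₅, e₆, e₇, e₈, e₉, e₁₀, e₁₁}
… ∩ ⟦near e₂⟧ = {e₀, e₂, e₃, e₅, e₆, e₇, e₈, e₉, e₁₀, e₁₁} ∩ {e₅, e₆, e₈, e₉, e₁₀, e₁₁} = {e₅, e₆, e₈, e₉, e₁₀, e₁₁}
… ∩ ⟦right of e₂⟧ = {e₅, e₆, e₈, e₉, e₁₀, e₁₁} ∩ {e₁, e₅, e₆, e₇, e₈, e₉, e₁₀, e₁₁} = {e₅, e₆, e₈, e₉, e₁₀, e₁₁}
… ∩ ⟦beside e₃⟧ = {e₅, e₆, e₈, e₉, e₁₀, e₁₁} ∩ {e₁, e₂, e₇, e₉, e₁₀, e₁₁} = {e₉, e₁₀, e₁₁}
… ∩ ⟦wooden⟧ = {e₉, e₁₀, e₁₁} ∩ {e₀, e₁, e₅, e₆, e₇, e₈, e₁₀, e₁₁, e₁₂} = {e₁₀, e₁₁}
So ⟦wooden disk near e₂ right of e₂ beside e₃⟧ = {e₁₀, e₁₁}.

{e₁₀, e₁₁}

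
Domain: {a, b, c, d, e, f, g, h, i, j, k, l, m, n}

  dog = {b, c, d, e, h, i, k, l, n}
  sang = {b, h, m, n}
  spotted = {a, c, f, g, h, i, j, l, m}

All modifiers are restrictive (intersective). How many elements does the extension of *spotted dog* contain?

4

⟦dog⟧ = {b, c, d, e, h, i, k, l, n}
… ∩ ⟦spotted⟧ = {b, c, d, e, h, i, k, l, n} ∩ {a, c, f, g, h, i, j, l, m} = {c, h, i, l}
⟦spotted dog⟧ = {c, h, i, l}, so the cardinality is 4.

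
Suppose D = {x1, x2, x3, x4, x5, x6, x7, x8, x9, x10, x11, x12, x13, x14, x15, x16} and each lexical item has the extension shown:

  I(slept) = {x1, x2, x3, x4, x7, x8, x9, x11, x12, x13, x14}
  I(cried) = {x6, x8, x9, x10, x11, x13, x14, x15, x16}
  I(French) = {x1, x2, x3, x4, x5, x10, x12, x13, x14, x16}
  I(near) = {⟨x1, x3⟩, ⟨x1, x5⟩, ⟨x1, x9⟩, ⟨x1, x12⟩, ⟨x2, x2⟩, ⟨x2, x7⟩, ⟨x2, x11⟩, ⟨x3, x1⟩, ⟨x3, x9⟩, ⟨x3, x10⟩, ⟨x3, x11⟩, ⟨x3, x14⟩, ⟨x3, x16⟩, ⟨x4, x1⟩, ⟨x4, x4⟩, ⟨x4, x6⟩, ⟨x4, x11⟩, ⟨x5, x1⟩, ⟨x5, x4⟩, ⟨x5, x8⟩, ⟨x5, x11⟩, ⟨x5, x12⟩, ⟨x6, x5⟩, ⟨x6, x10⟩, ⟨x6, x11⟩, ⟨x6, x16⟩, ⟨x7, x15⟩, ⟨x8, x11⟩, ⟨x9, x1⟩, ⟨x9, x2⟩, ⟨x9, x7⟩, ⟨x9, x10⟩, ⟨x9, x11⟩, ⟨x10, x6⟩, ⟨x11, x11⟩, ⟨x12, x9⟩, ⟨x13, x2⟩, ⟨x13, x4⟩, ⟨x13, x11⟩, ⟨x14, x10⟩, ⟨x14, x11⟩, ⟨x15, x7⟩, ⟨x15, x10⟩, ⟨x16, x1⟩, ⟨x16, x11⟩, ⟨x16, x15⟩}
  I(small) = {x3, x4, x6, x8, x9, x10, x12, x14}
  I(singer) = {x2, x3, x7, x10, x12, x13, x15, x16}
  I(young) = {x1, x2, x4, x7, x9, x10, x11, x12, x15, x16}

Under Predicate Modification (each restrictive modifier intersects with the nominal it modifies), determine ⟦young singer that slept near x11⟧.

⟦that slept⟧ = ⟦slept⟧ = {x1, x2, x3, x4, x7, x8, x9, x11, x12, x13, x14}
⟦near x11⟧ = {x : ⟨x, x11⟩ ∈ ⟦near⟧} = {x2, x3, x4, x5, x6, x8, x9, x11, x13, x14, x16}
⟦singer⟧ = {x2, x3, x7, x10, x12, x13, x15, x16}
… ∩ ⟦that slept⟧ = {x2, x3, x7, x10, x12, x13, x15, x16} ∩ {x1, x2, x3, x4, x7, x8, x9, x11, x12, x13, x14} = {x2, x3, x7, x12, x13}
… ∩ ⟦near x11⟧ = {x2, x3, x7, x12, x13} ∩ {x2, x3, x4, x5, x6, x8, x9, x11, x13, x14, x16} = {x2, x3, x13}
… ∩ ⟦young⟧ = {x2, x3, x13} ∩ {x1, x2, x4, x7, x9, x10, x11, x12, x15, x16} = {x2}
So ⟦young singer that slept near x11⟧ = {x2}.

{x2}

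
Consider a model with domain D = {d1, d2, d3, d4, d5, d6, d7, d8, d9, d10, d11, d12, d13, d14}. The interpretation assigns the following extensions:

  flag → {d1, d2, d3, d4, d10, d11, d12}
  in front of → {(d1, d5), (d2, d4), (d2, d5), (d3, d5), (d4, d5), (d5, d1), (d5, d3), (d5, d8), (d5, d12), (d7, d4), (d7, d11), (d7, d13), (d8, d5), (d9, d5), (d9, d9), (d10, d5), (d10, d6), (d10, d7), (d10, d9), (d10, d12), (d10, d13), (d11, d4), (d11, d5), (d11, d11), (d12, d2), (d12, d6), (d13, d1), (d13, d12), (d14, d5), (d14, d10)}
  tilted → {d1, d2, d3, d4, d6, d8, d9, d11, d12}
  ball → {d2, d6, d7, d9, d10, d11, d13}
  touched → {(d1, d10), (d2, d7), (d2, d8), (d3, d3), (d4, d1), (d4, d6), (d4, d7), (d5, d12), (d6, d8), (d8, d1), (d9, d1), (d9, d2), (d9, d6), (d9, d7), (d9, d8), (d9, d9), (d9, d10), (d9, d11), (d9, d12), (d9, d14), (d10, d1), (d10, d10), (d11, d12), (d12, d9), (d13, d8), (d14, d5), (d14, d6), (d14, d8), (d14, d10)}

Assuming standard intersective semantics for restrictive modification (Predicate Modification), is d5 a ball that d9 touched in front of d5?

⟦that d9 touched⟧ = {x : ⟨d9, x⟩ ∈ ⟦touched⟧} = {d1, d2, d6, d7, d8, d9, d10, d11, d12, d14}
⟦in front of d5⟧ = {x : ⟨x, d5⟩ ∈ ⟦in front of⟧} = {d1, d2, d3, d4, d8, d9, d10, d11, d14}
⟦ball⟧ = {d2, d6, d7, d9, d10, d11, d13}
… ∩ ⟦that d9 touched⟧ = {d2, d6, d7, d9, d10, d11, d13} ∩ {d1, d2, d6, d7, d8, d9, d10, d11, d12, d14} = {d2, d6, d7, d9, d10, d11}
… ∩ ⟦in front of d5⟧ = {d2, d6, d7, d9, d10, d11} ∩ {d1, d2, d3, d4, d8, d9, d10, d11, d14} = {d2, d9, d10, d11}
⟦ball that d9 touched in front of d5⟧ = {d2, d9, d10, d11}; d5 ∉ this set.

no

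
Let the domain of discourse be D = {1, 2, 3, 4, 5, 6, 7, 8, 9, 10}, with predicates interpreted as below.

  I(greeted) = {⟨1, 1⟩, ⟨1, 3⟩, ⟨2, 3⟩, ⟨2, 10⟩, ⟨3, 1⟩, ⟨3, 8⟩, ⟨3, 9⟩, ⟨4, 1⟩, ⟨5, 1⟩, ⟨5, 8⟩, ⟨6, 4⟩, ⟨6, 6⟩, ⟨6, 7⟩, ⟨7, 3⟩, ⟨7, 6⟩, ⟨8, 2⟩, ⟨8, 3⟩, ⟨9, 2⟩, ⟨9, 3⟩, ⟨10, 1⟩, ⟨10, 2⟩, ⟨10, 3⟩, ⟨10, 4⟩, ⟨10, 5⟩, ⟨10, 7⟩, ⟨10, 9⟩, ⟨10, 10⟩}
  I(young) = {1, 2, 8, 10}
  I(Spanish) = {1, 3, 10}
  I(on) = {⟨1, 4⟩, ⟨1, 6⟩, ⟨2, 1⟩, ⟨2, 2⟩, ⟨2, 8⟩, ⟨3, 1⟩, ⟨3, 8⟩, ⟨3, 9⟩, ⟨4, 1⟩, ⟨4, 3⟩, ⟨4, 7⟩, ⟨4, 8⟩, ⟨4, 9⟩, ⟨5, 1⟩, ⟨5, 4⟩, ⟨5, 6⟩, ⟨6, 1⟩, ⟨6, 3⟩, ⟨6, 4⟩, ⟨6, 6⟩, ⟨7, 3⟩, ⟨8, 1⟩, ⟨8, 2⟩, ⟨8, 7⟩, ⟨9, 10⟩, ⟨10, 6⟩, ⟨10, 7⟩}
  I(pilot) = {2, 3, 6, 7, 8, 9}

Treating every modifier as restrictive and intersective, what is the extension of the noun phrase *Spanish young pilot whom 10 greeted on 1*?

⟦whom 10 greeted⟧ = {x : ⟨10, x⟩ ∈ ⟦greeted⟧} = {1, 2, 3, 4, 5, 7, 9, 10}
⟦on 1⟧ = {x : ⟨x, 1⟩ ∈ ⟦on⟧} = {2, 3, 4, 5, 6, 8}
⟦pilot⟧ = {2, 3, 6, 7, 8, 9}
… ∩ ⟦whom 10 greeted⟧ = {2, 3, 6, 7, 8, 9} ∩ {1, 2, 3, 4, 5, 7, 9, 10} = {2, 3, 7, 9}
… ∩ ⟦on 1⟧ = {2, 3, 7, 9} ∩ {2, 3, 4, 5, 6, 8} = {2, 3}
… ∩ ⟦Spanish⟧ = {2, 3} ∩ {1, 3, 10} = {3}
… ∩ ⟦young⟧ = {3} ∩ {1, 2, 8, 10} = ∅
So ⟦Spanish young pilot whom 10 greeted on 1⟧ = { }.

{ }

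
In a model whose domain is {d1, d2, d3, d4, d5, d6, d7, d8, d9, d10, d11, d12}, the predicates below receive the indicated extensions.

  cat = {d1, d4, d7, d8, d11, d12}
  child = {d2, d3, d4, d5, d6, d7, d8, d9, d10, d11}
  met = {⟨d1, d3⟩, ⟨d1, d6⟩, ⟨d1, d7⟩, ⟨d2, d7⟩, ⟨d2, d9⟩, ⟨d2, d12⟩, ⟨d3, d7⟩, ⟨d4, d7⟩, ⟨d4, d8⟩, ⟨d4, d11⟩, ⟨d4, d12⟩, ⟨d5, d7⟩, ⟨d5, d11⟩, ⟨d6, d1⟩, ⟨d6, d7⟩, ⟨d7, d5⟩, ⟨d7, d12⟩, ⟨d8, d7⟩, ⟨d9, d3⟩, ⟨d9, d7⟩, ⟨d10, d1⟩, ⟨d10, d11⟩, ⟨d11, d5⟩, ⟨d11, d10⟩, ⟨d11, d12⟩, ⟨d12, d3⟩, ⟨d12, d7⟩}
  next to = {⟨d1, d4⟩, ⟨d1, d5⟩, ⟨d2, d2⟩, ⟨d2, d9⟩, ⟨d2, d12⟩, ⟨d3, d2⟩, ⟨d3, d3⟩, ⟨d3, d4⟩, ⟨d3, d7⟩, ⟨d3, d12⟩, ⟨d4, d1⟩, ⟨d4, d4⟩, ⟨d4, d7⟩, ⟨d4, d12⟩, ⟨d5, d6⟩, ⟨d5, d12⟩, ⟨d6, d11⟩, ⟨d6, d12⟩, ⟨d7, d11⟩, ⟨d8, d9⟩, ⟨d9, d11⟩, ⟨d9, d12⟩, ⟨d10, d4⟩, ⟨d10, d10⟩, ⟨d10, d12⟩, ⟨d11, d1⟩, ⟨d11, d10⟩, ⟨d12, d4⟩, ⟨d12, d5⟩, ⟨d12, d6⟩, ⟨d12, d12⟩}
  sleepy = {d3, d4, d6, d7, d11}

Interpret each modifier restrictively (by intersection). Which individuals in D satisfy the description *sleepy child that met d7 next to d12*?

⟦that met d7⟧ = {x : ⟨x, d7⟩ ∈ ⟦met⟧} = {d1, d2, d3, d4, d5, d6, d8, d9, d12}
⟦next to d12⟧ = {x : ⟨x, d12⟩ ∈ ⟦next to⟧} = {d2, d3, d4, d5, d6, d9, d10, d12}
⟦child⟧ = {d2, d3, d4, d5, d6, d7, d8, d9, d10, d11}
… ∩ ⟦that met d7⟧ = {d2, d3, d4, d5, d6, d7, d8, d9, d10, d11} ∩ {d1, d2, d3, d4, d5, d6, d8, d9, d12} = {d2, d3, d4, d5, d6, d8, d9}
… ∩ ⟦next to d12⟧ = {d2, d3, d4, d5, d6, d8, d9} ∩ {d2, d3, d4, d5, d6, d9, d10, d12} = {d2, d3, d4, d5, d6, d9}
… ∩ ⟦sleepy⟧ = {d2, d3, d4, d5, d6, d9} ∩ {d3, d4, d6, d7, d11} = {d3, d4, d6}
So ⟦sleepy child that met d7 next to d12⟧ = {d3, d4, d6}.

{d3, d4, d6}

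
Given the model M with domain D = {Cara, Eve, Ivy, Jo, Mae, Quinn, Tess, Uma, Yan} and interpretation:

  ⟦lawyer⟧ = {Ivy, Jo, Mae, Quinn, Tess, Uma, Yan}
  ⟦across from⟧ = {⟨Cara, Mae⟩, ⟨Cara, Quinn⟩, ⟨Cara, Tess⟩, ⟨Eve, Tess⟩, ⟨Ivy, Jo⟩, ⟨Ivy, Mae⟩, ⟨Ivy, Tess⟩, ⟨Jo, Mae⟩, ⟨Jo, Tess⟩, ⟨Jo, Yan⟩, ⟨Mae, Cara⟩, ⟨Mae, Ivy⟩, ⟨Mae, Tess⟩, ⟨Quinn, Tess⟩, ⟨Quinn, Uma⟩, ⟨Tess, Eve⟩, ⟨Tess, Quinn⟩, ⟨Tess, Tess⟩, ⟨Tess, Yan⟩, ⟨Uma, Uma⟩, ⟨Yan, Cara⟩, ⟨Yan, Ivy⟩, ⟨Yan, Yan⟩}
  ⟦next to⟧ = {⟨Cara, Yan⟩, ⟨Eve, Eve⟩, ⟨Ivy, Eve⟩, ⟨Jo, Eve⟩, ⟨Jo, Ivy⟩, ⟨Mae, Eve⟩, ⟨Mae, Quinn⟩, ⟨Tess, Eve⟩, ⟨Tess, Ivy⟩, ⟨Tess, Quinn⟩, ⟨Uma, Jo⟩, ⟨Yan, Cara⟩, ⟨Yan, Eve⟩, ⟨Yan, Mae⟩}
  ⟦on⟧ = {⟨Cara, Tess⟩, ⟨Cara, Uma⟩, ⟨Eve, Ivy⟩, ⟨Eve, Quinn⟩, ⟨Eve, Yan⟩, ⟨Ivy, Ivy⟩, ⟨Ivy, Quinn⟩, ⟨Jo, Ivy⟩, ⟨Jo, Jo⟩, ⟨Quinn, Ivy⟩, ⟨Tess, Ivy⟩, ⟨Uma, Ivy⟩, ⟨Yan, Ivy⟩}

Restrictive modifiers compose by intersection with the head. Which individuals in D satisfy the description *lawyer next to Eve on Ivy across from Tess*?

{Ivy, Jo, Tess}

⟦next to Eve⟧ = {x : ⟨x, Eve⟩ ∈ ⟦next to⟧} = {Eve, Ivy, Jo, Mae, Tess, Yan}
⟦on Ivy⟧ = {x : ⟨x, Ivy⟩ ∈ ⟦on⟧} = {Eve, Ivy, Jo, Quinn, Tess, Uma, Yan}
⟦across from Tess⟧ = {x : ⟨x, Tess⟩ ∈ ⟦across from⟧} = {Cara, Eve, Ivy, Jo, Mae, Quinn, Tess}
⟦lawyer⟧ = {Ivy, Jo, Mae, Quinn, Tess, Uma, Yan}
… ∩ ⟦next to Eve⟧ = {Ivy, Jo, Mae, Quinn, Tess, Uma, Yan} ∩ {Eve, Ivy, Jo, Mae, Tess, Yan} = {Ivy, Jo, Mae, Tess, Yan}
… ∩ ⟦on Ivy⟧ = {Ivy, Jo, Mae, Tess, Yan} ∩ {Eve, Ivy, Jo, Quinn, Tess, Uma, Yan} = {Ivy, Jo, Tess, Yan}
… ∩ ⟦across from Tess⟧ = {Ivy, Jo, Tess, Yan} ∩ {Cara, Eve, Ivy, Jo, Mae, Quinn, Tess} = {Ivy, Jo, Tess}
So ⟦lawyer next to Eve on Ivy across from Tess⟧ = {Ivy, Jo, Tess}.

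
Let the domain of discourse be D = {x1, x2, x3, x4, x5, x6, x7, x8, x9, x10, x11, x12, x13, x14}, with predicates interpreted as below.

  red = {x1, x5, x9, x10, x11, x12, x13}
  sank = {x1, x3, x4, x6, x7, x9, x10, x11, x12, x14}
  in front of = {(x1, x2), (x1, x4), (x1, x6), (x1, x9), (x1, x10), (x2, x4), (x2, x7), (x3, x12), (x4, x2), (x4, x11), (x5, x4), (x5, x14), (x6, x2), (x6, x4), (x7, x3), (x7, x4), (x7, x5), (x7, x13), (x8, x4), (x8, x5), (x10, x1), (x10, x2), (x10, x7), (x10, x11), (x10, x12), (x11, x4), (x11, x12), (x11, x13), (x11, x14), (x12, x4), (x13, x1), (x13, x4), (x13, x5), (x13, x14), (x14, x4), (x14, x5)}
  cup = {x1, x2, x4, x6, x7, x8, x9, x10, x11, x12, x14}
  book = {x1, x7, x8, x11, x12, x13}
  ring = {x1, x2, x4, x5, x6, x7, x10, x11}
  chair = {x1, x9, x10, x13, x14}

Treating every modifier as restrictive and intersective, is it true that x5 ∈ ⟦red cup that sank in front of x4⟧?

⟦that sank⟧ = ⟦sank⟧ = {x1, x3, x4, x6, x7, x9, x10, x11, x12, x14}
⟦in front of x4⟧ = {x : ⟨x, x4⟩ ∈ ⟦in front of⟧} = {x1, x2, x5, x6, x7, x8, x11, x12, x13, x14}
⟦cup⟧ = {x1, x2, x4, x6, x7, x8, x9, x10, x11, x12, x14}
… ∩ ⟦that sank⟧ = {x1, x2, x4, x6, x7, x8, x9, x10, x11, x12, x14} ∩ {x1, x3, x4, x6, x7, x9, x10, x11, x12, x14} = {x1, x4, x6, x7, x9, x10, x11, x12, x14}
… ∩ ⟦in front of x4⟧ = {x1, x4, x6, x7, x9, x10, x11, x12, x14} ∩ {x1, x2, x5, x6, x7, x8, x11, x12, x13, x14} = {x1, x6, x7, x11, x12, x14}
… ∩ ⟦red⟧ = {x1, x6, x7, x11, x12, x14} ∩ {x1, x5, x9, x10, x11, x12, x13} = {x1, x11, x12}
⟦red cup that sank in front of x4⟧ = {x1, x11, x12}; x5 ∉ this set.

no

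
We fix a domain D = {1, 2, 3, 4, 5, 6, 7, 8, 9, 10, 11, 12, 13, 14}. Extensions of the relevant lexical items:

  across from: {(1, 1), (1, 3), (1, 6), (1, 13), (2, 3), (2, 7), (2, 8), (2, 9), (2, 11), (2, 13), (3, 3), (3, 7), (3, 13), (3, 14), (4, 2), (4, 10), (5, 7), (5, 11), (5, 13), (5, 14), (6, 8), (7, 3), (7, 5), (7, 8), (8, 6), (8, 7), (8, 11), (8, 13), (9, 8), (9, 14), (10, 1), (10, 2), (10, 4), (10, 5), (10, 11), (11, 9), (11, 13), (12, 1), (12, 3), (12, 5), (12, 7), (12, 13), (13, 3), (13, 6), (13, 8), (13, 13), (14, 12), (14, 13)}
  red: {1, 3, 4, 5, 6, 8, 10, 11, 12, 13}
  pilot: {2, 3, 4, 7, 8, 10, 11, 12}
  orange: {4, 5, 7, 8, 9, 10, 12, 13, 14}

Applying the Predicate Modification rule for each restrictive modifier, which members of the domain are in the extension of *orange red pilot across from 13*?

⟦across from 13⟧ = {x : ⟨x, 13⟩ ∈ ⟦across from⟧} = {1, 2, 3, 5, 8, 11, 12, 13, 14}
⟦pilot⟧ = {2, 3, 4, 7, 8, 10, 11, 12}
… ∩ ⟦across from 13⟧ = {2, 3, 4, 7, 8, 10, 11, 12} ∩ {1, 2, 3, 5, 8, 11, 12, 13, 14} = {2, 3, 8, 11, 12}
… ∩ ⟦orange⟧ = {2, 3, 8, 11, 12} ∩ {4, 5, 7, 8, 9, 10, 12, 13, 14} = {8, 12}
… ∩ ⟦red⟧ = {8, 12} ∩ {1, 3, 4, 5, 6, 8, 10, 11, 12, 13} = {8, 12}
So ⟦orange red pilot across from 13⟧ = {8, 12}.

{8, 12}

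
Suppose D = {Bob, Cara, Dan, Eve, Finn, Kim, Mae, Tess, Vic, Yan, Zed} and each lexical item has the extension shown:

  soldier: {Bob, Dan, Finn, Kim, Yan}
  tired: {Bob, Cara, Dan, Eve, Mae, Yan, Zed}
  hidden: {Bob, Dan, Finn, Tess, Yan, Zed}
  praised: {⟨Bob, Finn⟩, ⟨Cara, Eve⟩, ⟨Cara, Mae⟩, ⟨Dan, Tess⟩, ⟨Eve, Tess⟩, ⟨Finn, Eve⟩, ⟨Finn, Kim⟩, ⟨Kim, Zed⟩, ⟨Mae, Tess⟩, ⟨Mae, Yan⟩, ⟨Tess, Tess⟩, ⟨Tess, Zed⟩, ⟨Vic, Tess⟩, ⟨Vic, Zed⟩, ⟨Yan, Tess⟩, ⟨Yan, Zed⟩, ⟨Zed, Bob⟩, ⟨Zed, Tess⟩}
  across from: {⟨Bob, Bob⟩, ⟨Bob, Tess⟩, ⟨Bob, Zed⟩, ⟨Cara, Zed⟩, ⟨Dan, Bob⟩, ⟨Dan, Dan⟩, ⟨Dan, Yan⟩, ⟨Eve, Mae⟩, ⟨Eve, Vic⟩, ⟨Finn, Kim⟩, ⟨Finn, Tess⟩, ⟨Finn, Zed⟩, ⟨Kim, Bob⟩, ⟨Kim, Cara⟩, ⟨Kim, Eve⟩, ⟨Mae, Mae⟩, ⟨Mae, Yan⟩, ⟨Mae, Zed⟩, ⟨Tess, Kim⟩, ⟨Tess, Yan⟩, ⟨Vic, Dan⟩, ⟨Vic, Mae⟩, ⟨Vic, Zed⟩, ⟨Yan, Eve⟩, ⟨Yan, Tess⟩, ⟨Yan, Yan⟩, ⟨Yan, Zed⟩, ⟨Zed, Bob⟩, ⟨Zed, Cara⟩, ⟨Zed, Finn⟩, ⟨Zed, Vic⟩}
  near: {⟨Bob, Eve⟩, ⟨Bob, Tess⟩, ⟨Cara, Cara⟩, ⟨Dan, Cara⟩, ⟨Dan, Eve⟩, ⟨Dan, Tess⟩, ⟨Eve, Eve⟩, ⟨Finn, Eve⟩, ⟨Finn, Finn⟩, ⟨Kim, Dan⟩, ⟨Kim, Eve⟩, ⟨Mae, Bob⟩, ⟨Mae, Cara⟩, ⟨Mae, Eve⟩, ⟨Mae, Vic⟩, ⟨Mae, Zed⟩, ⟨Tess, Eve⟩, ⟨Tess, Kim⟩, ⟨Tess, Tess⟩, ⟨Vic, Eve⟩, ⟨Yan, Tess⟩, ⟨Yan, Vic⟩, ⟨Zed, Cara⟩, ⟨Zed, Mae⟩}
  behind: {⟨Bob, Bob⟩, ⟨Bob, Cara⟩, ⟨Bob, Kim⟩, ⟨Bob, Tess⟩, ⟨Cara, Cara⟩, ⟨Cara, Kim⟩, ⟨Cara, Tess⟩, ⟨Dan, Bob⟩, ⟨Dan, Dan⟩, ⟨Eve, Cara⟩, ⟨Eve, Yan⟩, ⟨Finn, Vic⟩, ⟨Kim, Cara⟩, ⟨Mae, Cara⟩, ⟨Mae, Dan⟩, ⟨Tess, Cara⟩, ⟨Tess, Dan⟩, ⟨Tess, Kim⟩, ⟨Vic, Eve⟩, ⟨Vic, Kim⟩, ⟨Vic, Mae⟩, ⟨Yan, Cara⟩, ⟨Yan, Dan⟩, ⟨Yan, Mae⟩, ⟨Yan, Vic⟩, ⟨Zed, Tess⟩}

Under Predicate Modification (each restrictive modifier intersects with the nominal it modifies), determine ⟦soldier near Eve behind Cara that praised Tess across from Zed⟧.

⟦near Eve⟧ = {x : ⟨x, Eve⟩ ∈ ⟦near⟧} = {Bob, Dan, Eve, Finn, Kim, Mae, Tess, Vic}
⟦behind Cara⟧ = {x : ⟨x, Cara⟩ ∈ ⟦behind⟧} = {Bob, Cara, Eve, Kim, Mae, Tess, Yan}
⟦that praised Tess⟧ = {x : ⟨x, Tess⟩ ∈ ⟦praised⟧} = {Dan, Eve, Mae, Tess, Vic, Yan, Zed}
⟦across from Zed⟧ = {x : ⟨x, Zed⟩ ∈ ⟦across from⟧} = {Bob, Cara, Finn, Mae, Vic, Yan}
⟦soldier⟧ = {Bob, Dan, Finn, Kim, Yan}
… ∩ ⟦near Eve⟧ = {Bob, Dan, Finn, Kim, Yan} ∩ {Bob, Dan, Eve, Finn, Kim, Mae, Tess, Vic} = {Bob, Dan, Finn, Kim}
… ∩ ⟦behind Cara⟧ = {Bob, Dan, Finn, Kim} ∩ {Bob, Cara, Eve, Kim, Mae, Tess, Yan} = {Bob, Kim}
… ∩ ⟦that praised Tess⟧ = {Bob, Kim} ∩ {Dan, Eve, Mae, Tess, Vic, Yan, Zed} = ∅
… ∩ ⟦across from Zed⟧ = ∅ ∩ {Bob, Cara, Finn, Mae, Vic, Yan} = ∅
So ⟦soldier near Eve behind Cara that praised Tess across from Zed⟧ = ∅.

∅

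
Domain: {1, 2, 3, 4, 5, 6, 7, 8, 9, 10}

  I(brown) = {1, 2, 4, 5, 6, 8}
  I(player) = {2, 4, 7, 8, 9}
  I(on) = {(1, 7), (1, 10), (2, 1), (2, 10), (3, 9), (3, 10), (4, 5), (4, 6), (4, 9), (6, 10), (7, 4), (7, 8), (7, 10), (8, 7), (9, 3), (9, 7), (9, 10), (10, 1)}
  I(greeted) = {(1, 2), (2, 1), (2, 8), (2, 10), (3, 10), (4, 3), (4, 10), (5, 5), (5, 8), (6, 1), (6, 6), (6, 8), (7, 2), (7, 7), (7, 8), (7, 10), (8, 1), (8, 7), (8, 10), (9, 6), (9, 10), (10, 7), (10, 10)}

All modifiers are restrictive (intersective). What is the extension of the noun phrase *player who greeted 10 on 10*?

{2, 7, 9}

⟦who greeted 10⟧ = {x : ⟨x, 10⟩ ∈ ⟦greeted⟧} = {2, 3, 4, 7, 8, 9, 10}
⟦on 10⟧ = {x : ⟨x, 10⟩ ∈ ⟦on⟧} = {1, 2, 3, 6, 7, 9}
⟦player⟧ = {2, 4, 7, 8, 9}
… ∩ ⟦who greeted 10⟧ = {2, 4, 7, 8, 9} ∩ {2, 3, 4, 7, 8, 9, 10} = {2, 4, 7, 8, 9}
… ∩ ⟦on 10⟧ = {2, 4, 7, 8, 9} ∩ {1, 2, 3, 6, 7, 9} = {2, 7, 9}
So ⟦player who greeted 10 on 10⟧ = {2, 7, 9}.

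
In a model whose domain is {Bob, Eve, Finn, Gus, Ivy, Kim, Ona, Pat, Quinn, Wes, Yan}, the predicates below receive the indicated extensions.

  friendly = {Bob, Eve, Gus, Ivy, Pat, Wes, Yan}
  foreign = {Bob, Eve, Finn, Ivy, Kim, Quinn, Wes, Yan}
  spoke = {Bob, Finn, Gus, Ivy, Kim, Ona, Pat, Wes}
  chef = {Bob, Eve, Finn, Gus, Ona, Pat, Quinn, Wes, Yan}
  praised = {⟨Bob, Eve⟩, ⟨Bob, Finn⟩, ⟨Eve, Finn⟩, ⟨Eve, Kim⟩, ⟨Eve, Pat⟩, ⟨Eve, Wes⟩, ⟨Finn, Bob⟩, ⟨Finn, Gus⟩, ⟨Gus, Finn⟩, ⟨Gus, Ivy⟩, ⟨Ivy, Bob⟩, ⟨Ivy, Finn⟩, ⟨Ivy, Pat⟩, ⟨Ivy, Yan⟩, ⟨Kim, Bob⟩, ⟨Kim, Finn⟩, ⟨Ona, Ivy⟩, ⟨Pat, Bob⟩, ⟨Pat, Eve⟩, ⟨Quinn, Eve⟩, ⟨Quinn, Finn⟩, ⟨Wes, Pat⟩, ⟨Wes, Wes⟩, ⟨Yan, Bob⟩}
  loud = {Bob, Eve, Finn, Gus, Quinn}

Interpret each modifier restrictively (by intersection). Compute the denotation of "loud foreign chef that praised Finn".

⟦that praised Finn⟧ = {x : ⟨x, Finn⟩ ∈ ⟦praised⟧} = {Bob, Eve, Gus, Ivy, Kim, Quinn}
⟦chef⟧ = {Bob, Eve, Finn, Gus, Ona, Pat, Quinn, Wes, Yan}
… ∩ ⟦that praised Finn⟧ = {Bob, Eve, Finn, Gus, Ona, Pat, Quinn, Wes, Yan} ∩ {Bob, Eve, Gus, Ivy, Kim, Quinn} = {Bob, Eve, Gus, Quinn}
… ∩ ⟦loud⟧ = {Bob, Eve, Gus, Quinn} ∩ {Bob, Eve, Finn, Gus, Quinn} = {Bob, Eve, Gus, Quinn}
… ∩ ⟦foreign⟧ = {Bob, Eve, Gus, Quinn} ∩ {Bob, Eve, Finn, Ivy, Kim, Quinn, Wes, Yan} = {Bob, Eve, Quinn}
So ⟦loud foreign chef that praised Finn⟧ = {Bob, Eve, Quinn}.

{Bob, Eve, Quinn}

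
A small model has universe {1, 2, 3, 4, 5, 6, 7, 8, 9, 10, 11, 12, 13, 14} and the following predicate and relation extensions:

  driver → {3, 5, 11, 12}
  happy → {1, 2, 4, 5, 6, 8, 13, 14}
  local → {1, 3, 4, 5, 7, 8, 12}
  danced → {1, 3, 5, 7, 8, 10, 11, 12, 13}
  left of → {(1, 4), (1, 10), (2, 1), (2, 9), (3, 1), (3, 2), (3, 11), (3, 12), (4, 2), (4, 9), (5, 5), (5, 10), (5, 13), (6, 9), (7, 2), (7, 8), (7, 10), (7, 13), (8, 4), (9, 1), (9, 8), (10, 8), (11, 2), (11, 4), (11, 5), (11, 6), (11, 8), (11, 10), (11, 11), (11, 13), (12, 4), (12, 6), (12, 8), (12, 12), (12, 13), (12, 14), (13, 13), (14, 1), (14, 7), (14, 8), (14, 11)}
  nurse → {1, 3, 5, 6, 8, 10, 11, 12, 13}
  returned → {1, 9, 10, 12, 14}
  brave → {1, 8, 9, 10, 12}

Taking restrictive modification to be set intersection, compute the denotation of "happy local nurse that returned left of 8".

⟦that returned⟧ = ⟦returned⟧ = {1, 9, 10, 12, 14}
⟦left of 8⟧ = {x : ⟨x, 8⟩ ∈ ⟦left of⟧} = {7, 9, 10, 11, 12, 14}
⟦nurse⟧ = {1, 3, 5, 6, 8, 10, 11, 12, 13}
… ∩ ⟦that returned⟧ = {1, 3, 5, 6, 8, 10, 11, 12, 13} ∩ {1, 9, 10, 12, 14} = {1, 10, 12}
… ∩ ⟦left of 8⟧ = {1, 10, 12} ∩ {7, 9, 10, 11, 12, 14} = {10, 12}
… ∩ ⟦happy⟧ = {10, 12} ∩ {1, 2, 4, 5, 6, 8, 13, 14} = ∅
… ∩ ⟦local⟧ = ∅ ∩ {1, 3, 4, 5, 7, 8, 12} = ∅
So ⟦happy local nurse that returned left of 8⟧ = {}.

{}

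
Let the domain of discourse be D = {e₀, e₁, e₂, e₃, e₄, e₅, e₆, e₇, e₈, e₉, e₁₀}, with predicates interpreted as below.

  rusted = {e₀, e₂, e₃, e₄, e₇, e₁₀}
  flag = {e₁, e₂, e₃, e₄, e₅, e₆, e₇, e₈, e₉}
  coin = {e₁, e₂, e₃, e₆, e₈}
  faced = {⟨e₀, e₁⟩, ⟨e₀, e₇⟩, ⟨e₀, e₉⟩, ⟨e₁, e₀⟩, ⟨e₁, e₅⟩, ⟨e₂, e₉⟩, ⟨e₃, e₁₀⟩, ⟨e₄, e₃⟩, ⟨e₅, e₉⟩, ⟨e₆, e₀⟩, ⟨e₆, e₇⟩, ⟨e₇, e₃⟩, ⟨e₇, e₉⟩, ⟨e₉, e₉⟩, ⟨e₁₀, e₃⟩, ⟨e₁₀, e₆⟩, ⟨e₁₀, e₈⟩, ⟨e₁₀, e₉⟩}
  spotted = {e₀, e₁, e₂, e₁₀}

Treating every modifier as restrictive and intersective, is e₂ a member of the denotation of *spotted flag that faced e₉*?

yes

⟦that faced e₉⟧ = {x : ⟨x, e₉⟩ ∈ ⟦faced⟧} = {e₀, e₂, e₅, e₇, e₉, e₁₀}
⟦flag⟧ = {e₁, e₂, e₃, e₄, e₅, e₆, e₇, e₈, e₉}
… ∩ ⟦that faced e₉⟧ = {e₁, e₂, e₃, e₄, e₅, e₆, e₇, e₈, e₉} ∩ {e₀, e₂, e₅, e₇, e₉, e₁₀} = {e₂, e₅, e₇, e₉}
… ∩ ⟦spotted⟧ = {e₂, e₅, e₇, e₉} ∩ {e₀, e₁, e₂, e₁₀} = {e₂}
⟦spotted flag that faced e₉⟧ = {e₂}; e₂ ∈ this set.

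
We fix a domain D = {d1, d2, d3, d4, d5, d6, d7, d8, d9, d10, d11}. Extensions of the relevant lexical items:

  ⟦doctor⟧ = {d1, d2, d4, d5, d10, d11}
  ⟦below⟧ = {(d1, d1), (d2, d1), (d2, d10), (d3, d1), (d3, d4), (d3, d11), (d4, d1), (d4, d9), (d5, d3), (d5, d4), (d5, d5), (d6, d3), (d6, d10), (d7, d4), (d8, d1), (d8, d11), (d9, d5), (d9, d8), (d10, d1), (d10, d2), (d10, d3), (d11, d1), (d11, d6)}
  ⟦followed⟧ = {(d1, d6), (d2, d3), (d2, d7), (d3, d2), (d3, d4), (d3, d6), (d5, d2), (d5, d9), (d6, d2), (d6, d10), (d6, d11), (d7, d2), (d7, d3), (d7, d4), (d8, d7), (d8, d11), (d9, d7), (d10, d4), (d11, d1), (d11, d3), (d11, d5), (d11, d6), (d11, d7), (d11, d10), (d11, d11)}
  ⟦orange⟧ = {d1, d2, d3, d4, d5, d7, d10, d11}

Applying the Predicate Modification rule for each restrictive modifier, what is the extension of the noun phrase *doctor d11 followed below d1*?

{d1, d10, d11}

⟦d11 followed⟧ = {x : ⟨d11, x⟩ ∈ ⟦followed⟧} = {d1, d3, d5, d6, d7, d10, d11}
⟦below d1⟧ = {x : ⟨x, d1⟩ ∈ ⟦below⟧} = {d1, d2, d3, d4, d8, d10, d11}
⟦doctor⟧ = {d1, d2, d4, d5, d10, d11}
… ∩ ⟦d11 followed⟧ = {d1, d2, d4, d5, d10, d11} ∩ {d1, d3, d5, d6, d7, d10, d11} = {d1, d5, d10, d11}
… ∩ ⟦below d1⟧ = {d1, d5, d10, d11} ∩ {d1, d2, d3, d4, d8, d10, d11} = {d1, d10, d11}
So ⟦doctor d11 followed below d1⟧ = {d1, d10, d11}.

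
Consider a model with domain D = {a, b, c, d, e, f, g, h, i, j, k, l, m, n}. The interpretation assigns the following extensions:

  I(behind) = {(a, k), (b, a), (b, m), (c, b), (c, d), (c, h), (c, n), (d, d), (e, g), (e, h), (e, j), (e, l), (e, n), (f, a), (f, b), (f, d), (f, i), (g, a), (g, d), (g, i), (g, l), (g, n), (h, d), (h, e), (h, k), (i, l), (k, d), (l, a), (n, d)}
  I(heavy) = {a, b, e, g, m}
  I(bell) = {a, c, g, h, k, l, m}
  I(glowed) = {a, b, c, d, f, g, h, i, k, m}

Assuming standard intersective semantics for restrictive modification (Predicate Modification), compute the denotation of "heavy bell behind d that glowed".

{g}

⟦behind d⟧ = {x : ⟨x, d⟩ ∈ ⟦behind⟧} = {c, d, f, g, h, k, n}
⟦that glowed⟧ = ⟦glowed⟧ = {a, b, c, d, f, g, h, i, k, m}
⟦bell⟧ = {a, c, g, h, k, l, m}
… ∩ ⟦behind d⟧ = {a, c, g, h, k, l, m} ∩ {c, d, f, g, h, k, n} = {c, g, h, k}
… ∩ ⟦that glowed⟧ = {c, g, h, k} ∩ {a, b, c, d, f, g, h, i, k, m} = {c, g, h, k}
… ∩ ⟦heavy⟧ = {c, g, h, k} ∩ {a, b, e, g, m} = {g}
So ⟦heavy bell behind d that glowed⟧ = {g}.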